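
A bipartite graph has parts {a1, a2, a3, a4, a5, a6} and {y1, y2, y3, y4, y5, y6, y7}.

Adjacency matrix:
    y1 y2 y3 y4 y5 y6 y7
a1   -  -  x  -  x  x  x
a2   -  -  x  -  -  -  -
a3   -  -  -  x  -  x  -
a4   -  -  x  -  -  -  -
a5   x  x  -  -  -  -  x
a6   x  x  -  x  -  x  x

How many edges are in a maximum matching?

5

For example, pair a1-y6, a2-y3, a3-y4, a5-y1, a6-y7.
The set {a2, a4} has only 1 neighbour ({y3}), so by Hall's theorem at most 5 of the 6 left vertices can be matched.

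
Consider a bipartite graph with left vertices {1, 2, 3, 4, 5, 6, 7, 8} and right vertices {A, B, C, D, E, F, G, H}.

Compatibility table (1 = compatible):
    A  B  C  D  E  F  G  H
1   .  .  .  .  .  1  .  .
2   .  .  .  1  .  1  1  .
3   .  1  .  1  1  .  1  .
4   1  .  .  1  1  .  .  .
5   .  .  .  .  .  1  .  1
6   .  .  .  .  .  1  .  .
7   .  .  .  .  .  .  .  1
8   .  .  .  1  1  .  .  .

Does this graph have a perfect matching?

The set {1, 5, 6, 7} has only 2 neighbours ({F, H}), so by Hall's theorem at most 6 of the 8 left vertices can be matched.
Hence no matching covers every left vertex.

No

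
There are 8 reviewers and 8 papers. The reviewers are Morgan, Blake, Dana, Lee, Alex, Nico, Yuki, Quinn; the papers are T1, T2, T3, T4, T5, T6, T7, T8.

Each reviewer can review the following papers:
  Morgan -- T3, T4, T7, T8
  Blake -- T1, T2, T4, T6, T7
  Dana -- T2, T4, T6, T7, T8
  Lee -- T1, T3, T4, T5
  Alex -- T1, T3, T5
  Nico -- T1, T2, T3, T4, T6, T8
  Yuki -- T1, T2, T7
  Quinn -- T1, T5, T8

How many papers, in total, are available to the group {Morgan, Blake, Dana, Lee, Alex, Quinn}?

The union of neighbours of {Morgan, Blake, Dana, Lee, Alex, Quinn} is {T1, T2, T3, T4, T5, T6, T7, T8}, which has 8 elements.
Since |N(S)| = 8 ≥ |S| = 6, Hall's condition holds for this subset.

8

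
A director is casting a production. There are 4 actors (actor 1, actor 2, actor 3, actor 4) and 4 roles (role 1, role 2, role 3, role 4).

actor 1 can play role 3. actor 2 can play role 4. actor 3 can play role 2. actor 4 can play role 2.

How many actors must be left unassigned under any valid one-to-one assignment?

A valid assignment of size 3: actor 1-role 3, actor 2-role 4, actor 3-role 2.
The set {actor 3, actor 4} has only 1 neighbour ({role 2}), so by Hall's theorem at most 3 of the 4 actors can be matched.
That matches 3 of the 4, leaving 1 unmatched; no matching can do better.

1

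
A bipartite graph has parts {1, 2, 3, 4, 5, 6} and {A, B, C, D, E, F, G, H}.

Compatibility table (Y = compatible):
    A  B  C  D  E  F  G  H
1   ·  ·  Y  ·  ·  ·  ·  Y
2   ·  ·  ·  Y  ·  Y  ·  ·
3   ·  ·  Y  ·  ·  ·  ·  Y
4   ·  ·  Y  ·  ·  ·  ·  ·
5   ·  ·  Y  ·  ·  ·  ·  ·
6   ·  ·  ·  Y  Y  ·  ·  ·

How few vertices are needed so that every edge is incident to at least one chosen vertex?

The 4 edges 1–H, 2–F, 3–C, 6–E form a matching, so any vertex cover needs at least 4 vertices (one per matched edge).
Conversely {2, 6, C, H} meets every edge and has exactly 4 vertices, so 4 is optimal.

4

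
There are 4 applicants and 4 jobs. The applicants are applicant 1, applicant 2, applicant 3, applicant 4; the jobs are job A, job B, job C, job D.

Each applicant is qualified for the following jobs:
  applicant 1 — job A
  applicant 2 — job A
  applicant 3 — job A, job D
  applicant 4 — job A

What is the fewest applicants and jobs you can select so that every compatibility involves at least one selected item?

2

A maximum matching has 2 edges (e.g. applicant 1–job A, applicant 3–job D).
By König's theorem the minimum vertex cover has the same size. One such cover is {applicant 3, job A}.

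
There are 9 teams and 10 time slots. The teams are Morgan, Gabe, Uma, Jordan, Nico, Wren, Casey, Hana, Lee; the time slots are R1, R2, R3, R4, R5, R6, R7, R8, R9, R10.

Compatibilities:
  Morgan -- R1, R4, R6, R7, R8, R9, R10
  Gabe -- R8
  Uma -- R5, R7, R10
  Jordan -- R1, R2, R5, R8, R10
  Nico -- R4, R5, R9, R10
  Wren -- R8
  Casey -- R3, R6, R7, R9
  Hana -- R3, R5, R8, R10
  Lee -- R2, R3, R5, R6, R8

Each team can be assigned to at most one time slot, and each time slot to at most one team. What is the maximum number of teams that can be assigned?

A valid assignment of size 8: Morgan-R9, Gabe-R8, Uma-R5, Jordan-R2, Nico-R4, Casey-R7, Hana-R10, Lee-R6.
The set {Gabe, Wren} has only 1 neighbour ({R8}), so by Hall's theorem at most 8 of the 9 teams can be matched.

8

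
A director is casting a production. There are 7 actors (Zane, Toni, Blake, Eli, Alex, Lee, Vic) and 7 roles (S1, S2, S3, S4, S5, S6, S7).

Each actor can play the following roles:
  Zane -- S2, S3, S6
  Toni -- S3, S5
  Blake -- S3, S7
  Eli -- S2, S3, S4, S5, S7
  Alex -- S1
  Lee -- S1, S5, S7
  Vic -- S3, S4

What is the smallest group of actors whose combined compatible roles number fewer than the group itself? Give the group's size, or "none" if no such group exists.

none

A matching saturating every actor exists, for instance Zane→S6, Toni→S5, Blake→S3, Eli→S2, Alex→S1, Lee→S7, Vic→S4.
By Hall's marriage theorem, this means |N(S)| ≥ |S| for every subset S, so no violating subset exists.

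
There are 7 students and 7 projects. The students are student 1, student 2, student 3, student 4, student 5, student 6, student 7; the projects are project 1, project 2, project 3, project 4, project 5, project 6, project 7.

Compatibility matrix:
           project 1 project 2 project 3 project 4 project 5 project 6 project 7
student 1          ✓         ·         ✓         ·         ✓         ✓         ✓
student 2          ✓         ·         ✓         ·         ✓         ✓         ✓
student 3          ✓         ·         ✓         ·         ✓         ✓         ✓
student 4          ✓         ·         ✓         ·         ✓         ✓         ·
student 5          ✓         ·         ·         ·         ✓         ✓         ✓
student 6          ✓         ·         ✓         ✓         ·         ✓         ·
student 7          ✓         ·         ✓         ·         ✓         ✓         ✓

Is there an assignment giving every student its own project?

No

The set {student 1, student 2, student 3, student 4, student 5, student 7} has only 5 neighbours ({project 1, project 3, project 5, project 6, project 7}), so by Hall's theorem at most 6 of the 7 students can be matched.
Hence no matching covers every student.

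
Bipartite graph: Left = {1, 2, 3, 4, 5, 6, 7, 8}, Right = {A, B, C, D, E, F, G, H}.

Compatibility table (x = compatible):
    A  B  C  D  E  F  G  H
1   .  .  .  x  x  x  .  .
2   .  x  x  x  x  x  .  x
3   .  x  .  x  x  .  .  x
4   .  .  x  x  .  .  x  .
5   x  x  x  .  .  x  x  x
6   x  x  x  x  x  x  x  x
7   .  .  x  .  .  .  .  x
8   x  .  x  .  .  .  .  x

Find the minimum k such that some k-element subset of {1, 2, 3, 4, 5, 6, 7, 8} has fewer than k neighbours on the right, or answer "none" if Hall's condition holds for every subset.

A matching saturating every left vertex exists, for instance 1→E, 2→F, 3→B, 4→D, 5→G, 6→A, 7→H, 8→C.
By Hall's marriage theorem, this means |N(S)| ≥ |S| for every subset S, so no violating subset exists.

none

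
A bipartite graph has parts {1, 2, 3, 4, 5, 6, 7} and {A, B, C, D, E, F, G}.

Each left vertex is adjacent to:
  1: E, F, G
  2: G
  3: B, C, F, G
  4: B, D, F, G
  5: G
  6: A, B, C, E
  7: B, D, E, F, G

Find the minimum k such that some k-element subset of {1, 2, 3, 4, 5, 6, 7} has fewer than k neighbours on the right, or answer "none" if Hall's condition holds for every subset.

Take S = {2, 5}. Its neighbourhood is {G}, so |N(S)| = 1 < |S| = 2.
No single vertex violates Hall's condition since each has at least one neighbour, so 2 is the minimum.

2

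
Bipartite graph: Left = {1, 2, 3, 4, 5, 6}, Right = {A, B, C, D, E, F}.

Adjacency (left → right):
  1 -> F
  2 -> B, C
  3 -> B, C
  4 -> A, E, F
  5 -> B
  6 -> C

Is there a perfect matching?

The set {2, 3, 5, 6} has only 2 neighbours ({B, C}), so by Hall's theorem at most 4 of the 6 left vertices can be matched.
Hence no matching covers every left vertex.

No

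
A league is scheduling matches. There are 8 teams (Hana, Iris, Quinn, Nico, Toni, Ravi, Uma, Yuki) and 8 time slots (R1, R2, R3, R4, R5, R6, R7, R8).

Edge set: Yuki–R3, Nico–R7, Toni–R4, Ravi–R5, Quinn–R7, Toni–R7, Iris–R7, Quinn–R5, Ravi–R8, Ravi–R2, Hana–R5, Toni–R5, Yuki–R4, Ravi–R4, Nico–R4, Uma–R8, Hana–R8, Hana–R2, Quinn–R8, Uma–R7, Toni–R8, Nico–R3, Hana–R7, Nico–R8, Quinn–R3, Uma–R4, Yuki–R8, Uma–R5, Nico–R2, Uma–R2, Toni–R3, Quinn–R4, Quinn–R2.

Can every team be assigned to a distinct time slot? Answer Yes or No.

The set {Hana, Iris, Quinn, Nico, Toni, Ravi, Uma, Yuki} has only 6 neighbours ({R2, R3, R4, R5, R7, R8}), so by Hall's theorem at most 6 of the 8 teams can be matched.
Hence no matching covers every team.

No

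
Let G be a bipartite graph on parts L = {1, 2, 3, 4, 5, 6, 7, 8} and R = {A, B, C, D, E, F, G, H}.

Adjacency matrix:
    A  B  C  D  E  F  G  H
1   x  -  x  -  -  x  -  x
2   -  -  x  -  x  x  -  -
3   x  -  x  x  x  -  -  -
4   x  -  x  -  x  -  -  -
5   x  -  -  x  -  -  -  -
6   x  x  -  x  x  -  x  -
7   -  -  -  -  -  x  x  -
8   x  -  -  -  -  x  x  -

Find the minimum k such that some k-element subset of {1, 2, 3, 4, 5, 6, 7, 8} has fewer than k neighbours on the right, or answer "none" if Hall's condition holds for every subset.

none

A matching saturating every left vertex exists, for instance 1→H, 2→E, 3→D, 4→C, 5→A, 6→B, 7→G, 8→F.
By Hall's marriage theorem, this means |N(S)| ≥ |S| for every subset S, so no violating subset exists.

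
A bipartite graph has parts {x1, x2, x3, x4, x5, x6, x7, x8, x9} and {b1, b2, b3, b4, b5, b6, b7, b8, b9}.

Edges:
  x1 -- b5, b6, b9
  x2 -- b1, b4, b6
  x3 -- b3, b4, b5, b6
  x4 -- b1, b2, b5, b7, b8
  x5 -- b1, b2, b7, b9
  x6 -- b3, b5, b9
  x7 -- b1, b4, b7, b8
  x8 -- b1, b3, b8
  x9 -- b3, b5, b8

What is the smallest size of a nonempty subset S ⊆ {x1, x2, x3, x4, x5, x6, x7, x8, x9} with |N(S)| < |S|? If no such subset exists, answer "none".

A matching saturating every left vertex exists, for instance x1→b5, x2→b6, x3→b4, x4→b1, x5→b2, x6→b9, x7→b7, x8→b8, x9→b3.
By Hall's marriage theorem, this means |N(S)| ≥ |S| for every subset S, so no violating subset exists.

none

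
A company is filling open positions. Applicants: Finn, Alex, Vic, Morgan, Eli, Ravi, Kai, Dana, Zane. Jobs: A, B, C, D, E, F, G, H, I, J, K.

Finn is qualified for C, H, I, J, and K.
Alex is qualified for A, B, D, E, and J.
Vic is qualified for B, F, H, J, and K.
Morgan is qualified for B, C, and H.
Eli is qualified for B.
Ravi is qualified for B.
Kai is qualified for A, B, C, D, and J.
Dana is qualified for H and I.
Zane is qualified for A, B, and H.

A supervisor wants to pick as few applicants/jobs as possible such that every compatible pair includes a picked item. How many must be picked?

8

The 8 edges Finn–J, Alex–E, Vic–K, Morgan–C, Eli–B, Kai–A, Dana–I, Zane–H form a matching, so any vertex cover needs at least 8 vertices (one per matched edge).
Conversely {Finn, Alex, Vic, Morgan, Kai, Dana, Zane, B} meets every edge and has exactly 8 vertices, so 8 is optimal.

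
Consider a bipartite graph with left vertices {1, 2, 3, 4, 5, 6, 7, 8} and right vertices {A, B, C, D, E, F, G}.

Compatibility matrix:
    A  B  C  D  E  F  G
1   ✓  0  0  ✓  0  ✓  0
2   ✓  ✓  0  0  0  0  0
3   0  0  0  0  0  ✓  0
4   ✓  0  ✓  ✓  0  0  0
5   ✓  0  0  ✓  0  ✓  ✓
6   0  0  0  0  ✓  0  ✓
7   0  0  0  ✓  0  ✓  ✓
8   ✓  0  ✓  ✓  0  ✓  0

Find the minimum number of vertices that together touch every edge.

7

{2, 6, A, C, D, F, G} is a vertex cover of size 7: every edge has an endpoint in this set.
No smaller cover exists because 1–A, 2–B, 3–F, 4–C, 5–G, 6–E, 7–D is a matching of size 7, and a cover must include an endpoint of each of these disjoint edges (König's theorem).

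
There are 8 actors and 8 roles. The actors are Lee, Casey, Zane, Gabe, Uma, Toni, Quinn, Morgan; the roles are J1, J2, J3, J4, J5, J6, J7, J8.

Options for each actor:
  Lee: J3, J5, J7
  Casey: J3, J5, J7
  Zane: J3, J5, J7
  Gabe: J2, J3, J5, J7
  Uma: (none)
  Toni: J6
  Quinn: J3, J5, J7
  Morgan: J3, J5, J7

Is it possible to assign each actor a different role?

No

The set {Lee, Casey, Zane, Uma, Quinn, Morgan} has only 3 neighbours ({J3, J5, J7}), so by Hall's theorem at most 5 of the 8 actors can be matched.
Hence no matching covers every actor.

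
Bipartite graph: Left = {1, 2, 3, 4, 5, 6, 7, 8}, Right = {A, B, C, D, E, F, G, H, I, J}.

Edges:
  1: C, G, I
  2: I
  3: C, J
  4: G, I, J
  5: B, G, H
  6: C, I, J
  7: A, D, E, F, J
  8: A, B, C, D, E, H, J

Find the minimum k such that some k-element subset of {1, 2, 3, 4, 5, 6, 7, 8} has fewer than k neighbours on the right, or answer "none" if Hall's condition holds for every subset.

5

Take S = {1, 2, 3, 4, 6}. Its neighbourhood is {C, G, I, J}, so |N(S)| = 4 < |S| = 5.
Every subset of size less than 5 has at least as many neighbours as members, so 5 is the minimum.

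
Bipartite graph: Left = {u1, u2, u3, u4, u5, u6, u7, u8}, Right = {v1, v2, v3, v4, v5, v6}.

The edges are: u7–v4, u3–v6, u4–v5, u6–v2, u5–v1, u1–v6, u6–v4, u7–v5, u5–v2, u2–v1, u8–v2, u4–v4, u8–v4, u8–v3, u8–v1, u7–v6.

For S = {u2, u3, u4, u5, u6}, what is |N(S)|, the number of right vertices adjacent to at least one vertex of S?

5

The union of neighbours of {u2, u3, u4, u5, u6} is {v1, v2, v4, v5, v6}, which has 5 elements.
Since |N(S)| = 5 ≥ |S| = 5, Hall's condition holds for this subset.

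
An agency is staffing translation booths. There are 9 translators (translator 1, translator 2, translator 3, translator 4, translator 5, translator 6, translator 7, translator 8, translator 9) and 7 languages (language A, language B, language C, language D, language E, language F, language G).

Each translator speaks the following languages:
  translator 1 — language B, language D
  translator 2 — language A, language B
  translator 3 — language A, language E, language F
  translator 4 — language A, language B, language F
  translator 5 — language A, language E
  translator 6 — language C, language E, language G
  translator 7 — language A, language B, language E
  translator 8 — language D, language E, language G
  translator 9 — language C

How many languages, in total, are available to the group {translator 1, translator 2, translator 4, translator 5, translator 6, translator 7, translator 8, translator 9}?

7

The union of neighbours of {translator 1, translator 2, translator 4, translator 5, translator 6, translator 7, translator 8, translator 9} is {language A, language B, language C, language D, language E, language F, language G}, which has 7 elements.
Since |N(S)| = 7 < |S| = 8, Hall's condition fails for this subset.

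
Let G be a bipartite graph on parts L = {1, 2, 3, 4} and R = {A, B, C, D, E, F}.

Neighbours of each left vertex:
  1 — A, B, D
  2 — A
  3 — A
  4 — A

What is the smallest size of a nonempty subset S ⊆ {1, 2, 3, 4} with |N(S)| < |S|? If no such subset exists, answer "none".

Take S = {2, 3}. Its neighbourhood is {A}, so |N(S)| = 1 < |S| = 2.
No single vertex violates Hall's condition since each has at least one neighbour, so 2 is the minimum.

2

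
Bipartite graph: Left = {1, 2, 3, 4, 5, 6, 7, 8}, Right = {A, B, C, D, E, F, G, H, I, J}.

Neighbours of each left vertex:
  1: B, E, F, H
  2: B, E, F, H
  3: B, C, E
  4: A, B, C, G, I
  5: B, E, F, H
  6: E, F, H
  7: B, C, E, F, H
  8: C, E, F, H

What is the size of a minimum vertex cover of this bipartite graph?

{4, B, C, E, F, H} is a vertex cover of size 6: every edge has an endpoint in this set.
No smaller cover exists because 1–E, 2–F, 3–C, 4–G, 5–B, 6–H is a matching of size 6, and a cover must include an endpoint of each of these disjoint edges (König's theorem).

6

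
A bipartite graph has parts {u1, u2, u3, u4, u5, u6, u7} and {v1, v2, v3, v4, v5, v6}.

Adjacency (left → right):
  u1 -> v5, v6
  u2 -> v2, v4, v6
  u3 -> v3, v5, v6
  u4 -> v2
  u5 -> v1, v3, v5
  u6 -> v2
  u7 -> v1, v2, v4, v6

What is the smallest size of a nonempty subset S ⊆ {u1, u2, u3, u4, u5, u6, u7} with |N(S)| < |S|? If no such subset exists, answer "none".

2

Take S = {u4, u6}. Its neighbourhood is {v2}, so |N(S)| = 1 < |S| = 2.
No single vertex violates Hall's condition since each has at least one neighbour, so 2 is the minimum.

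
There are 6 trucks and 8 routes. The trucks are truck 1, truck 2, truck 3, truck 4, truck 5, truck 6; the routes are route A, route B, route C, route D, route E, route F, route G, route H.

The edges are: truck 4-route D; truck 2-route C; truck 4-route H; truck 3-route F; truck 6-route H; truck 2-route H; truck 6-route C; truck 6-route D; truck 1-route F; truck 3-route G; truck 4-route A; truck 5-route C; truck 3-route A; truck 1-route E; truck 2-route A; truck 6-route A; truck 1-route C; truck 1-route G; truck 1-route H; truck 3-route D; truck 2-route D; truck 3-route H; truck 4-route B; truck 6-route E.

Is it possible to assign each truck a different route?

A valid assignment of size 6: truck 1-route G, truck 2-route D, truck 3-route H, truck 4-route B, truck 5-route C, truck 6-route E.
All 6 trucks are covered.

Yes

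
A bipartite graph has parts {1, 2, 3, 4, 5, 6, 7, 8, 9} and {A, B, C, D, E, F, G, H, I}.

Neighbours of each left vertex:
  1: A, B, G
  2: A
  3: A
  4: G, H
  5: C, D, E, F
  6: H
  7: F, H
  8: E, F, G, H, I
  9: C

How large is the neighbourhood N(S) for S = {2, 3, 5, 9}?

5

The union of neighbours of {2, 3, 5, 9} is {A, C, D, E, F}, which has 5 elements.
Since |N(S)| = 5 ≥ |S| = 4, Hall's condition holds for this subset.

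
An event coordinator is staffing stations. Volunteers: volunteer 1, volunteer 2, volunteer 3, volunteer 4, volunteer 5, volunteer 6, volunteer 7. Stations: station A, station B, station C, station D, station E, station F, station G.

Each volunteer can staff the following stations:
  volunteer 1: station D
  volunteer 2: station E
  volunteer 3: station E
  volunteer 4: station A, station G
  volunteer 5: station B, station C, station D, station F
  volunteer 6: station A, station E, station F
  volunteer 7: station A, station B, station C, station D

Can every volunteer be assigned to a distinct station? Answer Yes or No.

No

The set {volunteer 2, volunteer 3} has only 1 neighbour ({station E}), so by Hall's theorem at most 6 of the 7 volunteers can be matched.
Hence no matching covers every volunteer.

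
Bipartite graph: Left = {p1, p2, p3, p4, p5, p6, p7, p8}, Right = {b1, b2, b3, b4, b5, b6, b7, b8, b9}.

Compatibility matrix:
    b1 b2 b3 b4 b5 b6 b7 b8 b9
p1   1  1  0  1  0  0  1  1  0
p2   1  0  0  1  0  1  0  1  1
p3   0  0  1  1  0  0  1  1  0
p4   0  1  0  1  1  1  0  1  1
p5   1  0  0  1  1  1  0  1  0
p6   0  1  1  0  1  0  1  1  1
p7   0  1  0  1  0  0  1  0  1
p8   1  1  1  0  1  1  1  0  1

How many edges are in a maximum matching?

One maximum matching: p1-b1, p2-b6, p3-b3, p4-b2, p5-b5, p6-b8, p7-b4, p8-b7.
All 8 left vertices are matched, so no larger matching exists.

8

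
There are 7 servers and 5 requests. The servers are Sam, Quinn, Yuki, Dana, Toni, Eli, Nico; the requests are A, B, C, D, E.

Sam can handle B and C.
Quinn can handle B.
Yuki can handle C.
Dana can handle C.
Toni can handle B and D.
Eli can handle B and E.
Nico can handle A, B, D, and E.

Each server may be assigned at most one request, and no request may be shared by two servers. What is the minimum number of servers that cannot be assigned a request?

2

One maximum matching: Sam–C, Quinn–B, Toni–D, Eli–E, Nico–A.
The set {Sam, Quinn, Yuki, Dana} has only 2 neighbours ({B, C}), so by Hall's theorem at most 5 of the 7 servers can be matched.
That matches 5 of the 7, leaving 2 unmatched; no matching can do better.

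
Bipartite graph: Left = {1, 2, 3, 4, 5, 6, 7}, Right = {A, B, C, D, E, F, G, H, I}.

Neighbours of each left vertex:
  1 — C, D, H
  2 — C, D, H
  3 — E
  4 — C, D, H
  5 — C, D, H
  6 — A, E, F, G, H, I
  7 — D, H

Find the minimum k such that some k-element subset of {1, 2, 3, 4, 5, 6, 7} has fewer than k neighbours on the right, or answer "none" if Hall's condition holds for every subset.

4

Take S = {1, 2, 4, 5}. Its neighbourhood is {C, D, H}, so |N(S)| = 3 < |S| = 4.
Every subset of size less than 4 has at least as many neighbours as members, so 4 is the minimum.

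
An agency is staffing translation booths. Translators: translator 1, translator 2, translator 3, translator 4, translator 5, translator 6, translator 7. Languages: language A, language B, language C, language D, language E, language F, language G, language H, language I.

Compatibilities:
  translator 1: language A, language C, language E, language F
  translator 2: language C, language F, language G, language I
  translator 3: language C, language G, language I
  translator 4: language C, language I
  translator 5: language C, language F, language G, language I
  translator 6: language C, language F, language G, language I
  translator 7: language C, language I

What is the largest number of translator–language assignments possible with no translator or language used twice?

5

For example, pair translator 1-language A, translator 2-language G, translator 3-language I, translator 4-language C, translator 5-language F.
The set {translator 2, translator 3, translator 4, translator 5, translator 6, translator 7} has only 4 neighbours ({language C, language F, language G, language I}), so by Hall's theorem at most 5 of the 7 translators can be matched.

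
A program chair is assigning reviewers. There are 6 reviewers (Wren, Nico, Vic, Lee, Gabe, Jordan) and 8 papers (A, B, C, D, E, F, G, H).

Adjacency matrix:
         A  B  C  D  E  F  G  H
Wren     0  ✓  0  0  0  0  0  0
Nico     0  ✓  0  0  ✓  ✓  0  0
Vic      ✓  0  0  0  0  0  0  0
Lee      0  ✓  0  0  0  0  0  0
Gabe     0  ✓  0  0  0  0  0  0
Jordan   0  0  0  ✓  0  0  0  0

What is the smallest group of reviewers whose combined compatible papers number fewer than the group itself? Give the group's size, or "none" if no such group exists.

2

Take S = {Wren, Lee}. Its neighbourhood is {B}, so |N(S)| = 1 < |S| = 2.
No single vertex violates Hall's condition since each has at least one neighbour, so 2 is the minimum.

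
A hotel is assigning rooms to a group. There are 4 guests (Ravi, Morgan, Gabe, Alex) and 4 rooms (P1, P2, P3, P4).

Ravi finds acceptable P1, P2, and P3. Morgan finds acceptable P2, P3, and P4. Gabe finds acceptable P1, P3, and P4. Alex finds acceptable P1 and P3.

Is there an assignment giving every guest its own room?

One maximum matching: Ravi–P2, Morgan–P3, Gabe–P4, Alex–P1.
All 4 guests are covered.

Yes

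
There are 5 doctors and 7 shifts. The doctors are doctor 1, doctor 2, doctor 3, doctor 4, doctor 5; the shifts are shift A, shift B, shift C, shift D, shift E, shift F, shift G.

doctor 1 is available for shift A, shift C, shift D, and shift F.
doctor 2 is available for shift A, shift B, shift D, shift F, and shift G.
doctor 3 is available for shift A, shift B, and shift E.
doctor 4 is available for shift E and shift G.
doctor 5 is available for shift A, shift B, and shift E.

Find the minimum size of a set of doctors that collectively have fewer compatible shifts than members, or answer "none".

none

A matching saturating every doctor exists, for instance doctor 1→shift D, doctor 2→shift F, doctor 3→shift A, doctor 4→shift G, doctor 5→shift E.
By Hall's marriage theorem, this means |N(S)| ≥ |S| for every subset S, so no violating subset exists.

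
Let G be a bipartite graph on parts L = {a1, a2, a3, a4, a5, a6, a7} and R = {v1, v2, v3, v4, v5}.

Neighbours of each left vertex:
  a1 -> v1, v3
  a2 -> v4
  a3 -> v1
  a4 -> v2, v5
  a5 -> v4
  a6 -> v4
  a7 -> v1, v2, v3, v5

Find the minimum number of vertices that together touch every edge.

5

{a1, a3, a4, a7, v4} is a vertex cover of size 5: every edge has an endpoint in this set.
No smaller cover exists because a1–v3, a2–v4, a3–v1, a4–v5, a7–v2 is a matching of size 5, and a cover must include an endpoint of each of these disjoint edges (König's theorem).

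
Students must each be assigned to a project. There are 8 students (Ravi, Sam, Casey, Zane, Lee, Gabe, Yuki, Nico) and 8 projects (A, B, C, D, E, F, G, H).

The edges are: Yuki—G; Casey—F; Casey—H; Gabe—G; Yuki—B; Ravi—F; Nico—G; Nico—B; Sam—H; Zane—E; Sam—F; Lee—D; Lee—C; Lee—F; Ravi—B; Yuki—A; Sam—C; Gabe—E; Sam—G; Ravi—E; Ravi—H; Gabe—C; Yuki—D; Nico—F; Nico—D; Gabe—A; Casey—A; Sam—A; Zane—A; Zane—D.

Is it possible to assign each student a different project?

Yes

A valid assignment of size 8: Ravi–H, Sam–A, Casey–F, Zane–D, Lee–C, Gabe–E, Yuki–G, Nico–B.
Every student is matched, so this is a perfect matching.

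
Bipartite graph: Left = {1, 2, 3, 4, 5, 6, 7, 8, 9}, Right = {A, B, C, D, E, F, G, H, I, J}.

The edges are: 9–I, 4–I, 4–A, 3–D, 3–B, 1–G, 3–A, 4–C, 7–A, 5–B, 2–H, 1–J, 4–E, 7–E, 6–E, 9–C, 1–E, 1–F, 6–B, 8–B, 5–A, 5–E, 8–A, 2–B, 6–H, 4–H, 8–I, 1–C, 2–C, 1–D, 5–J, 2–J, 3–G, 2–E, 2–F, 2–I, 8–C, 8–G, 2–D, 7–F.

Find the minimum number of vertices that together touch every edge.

9

{1, 2, 3, 4, 5, 6, 7, 8, 9} is a vertex cover of size 9: every edge has an endpoint in this set.
No smaller cover exists because 1–J, 2–E, 3–D, 4–A, 5–B, 6–H, 7–F, 8–G, 9–C is a matching of size 9, and a cover must include an endpoint of each of these disjoint edges (König's theorem).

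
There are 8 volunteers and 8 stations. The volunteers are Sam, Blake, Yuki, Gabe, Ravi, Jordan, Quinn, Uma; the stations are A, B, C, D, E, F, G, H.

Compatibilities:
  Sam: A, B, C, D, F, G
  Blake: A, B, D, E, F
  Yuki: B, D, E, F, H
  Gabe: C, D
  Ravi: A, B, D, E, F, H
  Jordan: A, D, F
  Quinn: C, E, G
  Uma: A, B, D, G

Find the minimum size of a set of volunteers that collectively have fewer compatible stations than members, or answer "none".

A matching saturating every volunteer exists, for instance Sam→G, Blake→A, Yuki→E, Gabe→D, Ravi→H, Jordan→F, Quinn→C, Uma→B.
By Hall's marriage theorem, this means |N(S)| ≥ |S| for every subset S, so no violating subset exists.

none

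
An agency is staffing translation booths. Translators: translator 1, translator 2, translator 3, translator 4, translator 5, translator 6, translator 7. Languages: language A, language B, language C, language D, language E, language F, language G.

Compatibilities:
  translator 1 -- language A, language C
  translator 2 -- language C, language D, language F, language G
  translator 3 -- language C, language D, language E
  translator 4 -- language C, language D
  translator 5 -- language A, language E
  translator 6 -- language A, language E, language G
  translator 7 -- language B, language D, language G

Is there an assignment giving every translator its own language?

A valid assignment of size 7: translator 1→language C, translator 2→language F, translator 3→language E, translator 4→language D, translator 5→language A, translator 6→language G, translator 7→language B.
Every translator is matched, so this is a perfect matching.

Yes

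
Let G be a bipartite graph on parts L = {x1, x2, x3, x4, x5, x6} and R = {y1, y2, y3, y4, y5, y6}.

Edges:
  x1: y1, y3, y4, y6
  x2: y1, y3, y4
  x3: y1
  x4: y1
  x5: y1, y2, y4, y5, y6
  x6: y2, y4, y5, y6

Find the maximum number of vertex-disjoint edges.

5

A valid assignment of size 5: x1-y3, x2-y4, x3-y1, x5-y2, x6-y6.
The set {x3, x4} has only 1 neighbour ({y1}), so by Hall's theorem at most 5 of the 6 left vertices can be matched.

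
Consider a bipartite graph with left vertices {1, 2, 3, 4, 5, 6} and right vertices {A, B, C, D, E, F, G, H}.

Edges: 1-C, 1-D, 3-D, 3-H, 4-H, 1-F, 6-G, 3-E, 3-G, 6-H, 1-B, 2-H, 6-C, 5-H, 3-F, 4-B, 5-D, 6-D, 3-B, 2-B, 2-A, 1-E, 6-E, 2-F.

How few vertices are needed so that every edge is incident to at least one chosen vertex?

6

{1, 2, 3, 4, 5, 6} is a vertex cover of size 6: every edge has an endpoint in this set.
No smaller cover exists because 1–B, 2–F, 3–E, 4–H, 5–D, 6–G is a matching of size 6, and a cover must include an endpoint of each of these disjoint edges (König's theorem).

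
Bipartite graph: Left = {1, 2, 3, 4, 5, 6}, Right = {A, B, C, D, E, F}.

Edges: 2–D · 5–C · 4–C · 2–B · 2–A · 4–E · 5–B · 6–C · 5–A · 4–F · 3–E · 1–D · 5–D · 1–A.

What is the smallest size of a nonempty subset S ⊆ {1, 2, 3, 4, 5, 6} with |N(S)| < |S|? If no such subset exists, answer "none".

A matching saturating every left vertex exists, for instance 1→A, 2→D, 3→E, 4→F, 5→B, 6→C.
By Hall's marriage theorem, this means |N(S)| ≥ |S| for every subset S, so no violating subset exists.

none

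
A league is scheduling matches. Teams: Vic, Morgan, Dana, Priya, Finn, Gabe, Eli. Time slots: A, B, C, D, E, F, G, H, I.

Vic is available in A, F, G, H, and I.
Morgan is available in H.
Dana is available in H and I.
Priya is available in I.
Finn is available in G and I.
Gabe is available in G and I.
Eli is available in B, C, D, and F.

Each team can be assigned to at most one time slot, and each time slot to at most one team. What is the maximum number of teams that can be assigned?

5

For example, pair Vic–A, Morgan–H, Dana–I, Finn–G, Eli–B.
The set {Morgan, Dana, Priya, Finn, Gabe} has only 3 neighbours ({G, H, I}), so by Hall's theorem at most 5 of the 7 teams can be matched.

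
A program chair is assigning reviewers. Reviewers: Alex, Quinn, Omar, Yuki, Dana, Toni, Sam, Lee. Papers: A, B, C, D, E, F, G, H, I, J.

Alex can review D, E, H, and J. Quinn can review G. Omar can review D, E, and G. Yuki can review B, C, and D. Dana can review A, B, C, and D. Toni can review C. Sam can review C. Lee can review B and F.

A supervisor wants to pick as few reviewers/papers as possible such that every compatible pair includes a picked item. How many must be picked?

A maximum matching has 7 edges (e.g. Alex–J, Quinn–G, Omar–E, Yuki–D, Dana–A, Toni–C, Lee–B).
By König's theorem the minimum vertex cover has the same size. One such cover is {Alex, Quinn, Omar, Yuki, Dana, Lee, C}.

7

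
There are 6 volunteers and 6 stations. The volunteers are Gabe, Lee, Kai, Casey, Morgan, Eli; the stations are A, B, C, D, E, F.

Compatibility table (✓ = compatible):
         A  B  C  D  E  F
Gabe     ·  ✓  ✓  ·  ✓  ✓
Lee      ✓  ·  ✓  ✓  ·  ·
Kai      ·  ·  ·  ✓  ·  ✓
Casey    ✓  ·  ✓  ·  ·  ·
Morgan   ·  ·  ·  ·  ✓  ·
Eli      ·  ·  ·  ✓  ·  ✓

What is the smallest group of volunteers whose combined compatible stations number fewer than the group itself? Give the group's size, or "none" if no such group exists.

A matching saturating every volunteer exists, for instance Gabe→B, Lee→C, Kai→D, Casey→A, Morgan→E, Eli→F.
By Hall's marriage theorem, this means |N(S)| ≥ |S| for every subset S, so no violating subset exists.

none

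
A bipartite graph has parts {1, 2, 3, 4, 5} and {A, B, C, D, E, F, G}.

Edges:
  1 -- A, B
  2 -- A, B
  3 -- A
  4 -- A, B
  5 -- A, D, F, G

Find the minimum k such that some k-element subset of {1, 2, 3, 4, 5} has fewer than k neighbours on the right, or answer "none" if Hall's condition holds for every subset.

Take S = {1, 2, 3}. Its neighbourhood is {A, B}, so |N(S)| = 2 < |S| = 3.
Every subset of size less than 3 has at least as many neighbours as members, so 3 is the minimum.

3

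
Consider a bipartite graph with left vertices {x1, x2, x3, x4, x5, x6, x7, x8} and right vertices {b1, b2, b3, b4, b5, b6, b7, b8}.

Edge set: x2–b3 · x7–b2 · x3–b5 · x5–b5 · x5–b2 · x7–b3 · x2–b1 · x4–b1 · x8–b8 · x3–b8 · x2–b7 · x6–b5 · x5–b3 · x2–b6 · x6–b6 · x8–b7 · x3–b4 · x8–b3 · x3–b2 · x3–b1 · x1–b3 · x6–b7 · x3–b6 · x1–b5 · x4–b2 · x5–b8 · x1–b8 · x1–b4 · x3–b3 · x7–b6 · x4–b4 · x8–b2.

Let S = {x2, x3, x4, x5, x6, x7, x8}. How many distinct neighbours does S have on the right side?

The union of neighbours of {x2, x3, x4, x5, x6, x7, x8} is {b1, b2, b3, b4, b5, b6, b7, b8}, which has 8 elements.
Since |N(S)| = 8 ≥ |S| = 7, Hall's condition holds for this subset.

8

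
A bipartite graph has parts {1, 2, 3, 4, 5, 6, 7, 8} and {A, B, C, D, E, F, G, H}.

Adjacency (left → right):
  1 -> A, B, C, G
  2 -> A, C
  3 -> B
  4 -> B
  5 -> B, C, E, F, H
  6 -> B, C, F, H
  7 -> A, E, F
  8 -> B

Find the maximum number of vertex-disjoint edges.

For example, pair 1-C, 2-A, 3-B, 5-H, 6-F, 7-E.
The set {3, 4, 8} has only 1 neighbour ({B}), so by Hall's theorem at most 6 of the 8 left vertices can be matched.

6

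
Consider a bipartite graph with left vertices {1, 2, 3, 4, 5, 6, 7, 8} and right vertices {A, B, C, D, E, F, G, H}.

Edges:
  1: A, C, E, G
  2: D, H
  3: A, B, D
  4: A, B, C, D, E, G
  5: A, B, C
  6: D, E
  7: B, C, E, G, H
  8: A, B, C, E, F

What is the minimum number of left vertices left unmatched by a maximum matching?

0

One maximum matching: 1–C, 2–H, 3–D, 4–A, 5–B, 6–E, 7–G, 8–F.
This saturates every left vertex, so 8 is the maximum.
That matches 8 of the 8, leaving 0 unmatched; no matching can do better.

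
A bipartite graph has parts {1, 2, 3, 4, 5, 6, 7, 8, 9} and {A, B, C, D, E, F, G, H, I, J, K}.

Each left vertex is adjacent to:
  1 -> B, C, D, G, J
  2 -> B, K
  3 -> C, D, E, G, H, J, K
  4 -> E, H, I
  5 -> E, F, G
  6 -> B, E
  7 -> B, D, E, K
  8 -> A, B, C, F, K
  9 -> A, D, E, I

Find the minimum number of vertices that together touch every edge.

A maximum matching has 9 edges (e.g. 1–J, 2–K, 3–H, 4–E, 5–G, 6–B, 7–D, 8–A, 9–I).
By König's theorem the minimum vertex cover has the same size. One such cover is {1, 2, 3, 4, 5, 6, 7, 8, 9}.

9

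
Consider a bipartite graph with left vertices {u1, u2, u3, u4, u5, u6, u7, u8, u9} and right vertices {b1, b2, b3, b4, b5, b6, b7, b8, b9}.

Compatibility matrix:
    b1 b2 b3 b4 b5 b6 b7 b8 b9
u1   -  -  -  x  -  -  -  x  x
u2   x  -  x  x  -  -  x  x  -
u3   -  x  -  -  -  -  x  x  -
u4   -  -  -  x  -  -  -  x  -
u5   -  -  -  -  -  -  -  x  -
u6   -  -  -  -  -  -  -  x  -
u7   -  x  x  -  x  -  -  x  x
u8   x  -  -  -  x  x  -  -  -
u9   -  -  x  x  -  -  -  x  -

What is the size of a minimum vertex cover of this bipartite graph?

8

{u1, u2, u3, u4, u7, u8, u9, b8} is a vertex cover of size 8: every edge has an endpoint in this set.
No smaller cover exists because u1–b9, u2–b1, u3–b7, u4–b4, u5–b8, u7–b2, u8–b5, u9–b3 is a matching of size 8, and a cover must include an endpoint of each of these disjoint edges (König's theorem).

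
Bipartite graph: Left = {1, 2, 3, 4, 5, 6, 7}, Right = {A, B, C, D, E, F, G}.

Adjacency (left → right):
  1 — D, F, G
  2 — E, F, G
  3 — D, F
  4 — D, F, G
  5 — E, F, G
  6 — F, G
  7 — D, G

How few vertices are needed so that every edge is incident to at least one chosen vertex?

{D, E, F, G} is a vertex cover of size 4: every edge has an endpoint in this set.
No smaller cover exists because 1–G, 2–E, 3–D, 4–F is a matching of size 4, and a cover must include an endpoint of each of these disjoint edges (König's theorem).

4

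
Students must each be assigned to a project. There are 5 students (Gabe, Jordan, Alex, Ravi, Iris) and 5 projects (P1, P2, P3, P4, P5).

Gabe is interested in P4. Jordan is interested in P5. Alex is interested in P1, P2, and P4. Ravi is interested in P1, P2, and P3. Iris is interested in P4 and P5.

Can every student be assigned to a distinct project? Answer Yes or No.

The set {Gabe, Jordan, Iris} has only 2 neighbours ({P4, P5}), so by Hall's theorem at most 4 of the 5 students can be matched.
Hence no matching covers every student.

No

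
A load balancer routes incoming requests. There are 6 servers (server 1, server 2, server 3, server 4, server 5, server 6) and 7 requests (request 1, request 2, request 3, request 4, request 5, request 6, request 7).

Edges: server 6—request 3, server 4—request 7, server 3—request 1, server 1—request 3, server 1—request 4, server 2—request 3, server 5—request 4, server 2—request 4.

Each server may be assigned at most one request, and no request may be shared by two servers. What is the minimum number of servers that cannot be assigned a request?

2

A valid assignment of size 4: server 1-request 3, server 2-request 4, server 3-request 1, server 4-request 7.
The set {server 1, server 2, server 5, server 6} has only 2 neighbours ({request 3, request 4}), so by Hall's theorem at most 4 of the 6 servers can be matched.
That matches 4 of the 6, leaving 2 unmatched; no matching can do better.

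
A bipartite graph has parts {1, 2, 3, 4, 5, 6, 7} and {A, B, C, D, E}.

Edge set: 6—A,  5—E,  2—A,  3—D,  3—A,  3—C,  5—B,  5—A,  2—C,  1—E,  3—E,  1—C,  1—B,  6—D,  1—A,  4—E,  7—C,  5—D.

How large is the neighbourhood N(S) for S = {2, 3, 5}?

The union of neighbours of {2, 3, 5} is {A, B, C, D, E}, which has 5 elements.
Since |N(S)| = 5 ≥ |S| = 3, Hall's condition holds for this subset.

5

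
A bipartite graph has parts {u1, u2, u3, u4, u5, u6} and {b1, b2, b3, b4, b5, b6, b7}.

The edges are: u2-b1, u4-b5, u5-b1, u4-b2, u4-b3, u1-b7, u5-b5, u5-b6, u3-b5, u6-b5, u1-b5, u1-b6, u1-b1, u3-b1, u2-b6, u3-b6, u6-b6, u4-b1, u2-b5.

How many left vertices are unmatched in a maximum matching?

For example, pair u1-b7, u2-b1, u3-b6, u4-b3, u5-b5.
The set {u2, u3, u5, u6} has only 3 neighbours ({b1, b5, b6}), so by Hall's theorem at most 5 of the 6 left vertices can be matched.
That matches 5 of the 6, leaving 1 unmatched; no matching can do better.

1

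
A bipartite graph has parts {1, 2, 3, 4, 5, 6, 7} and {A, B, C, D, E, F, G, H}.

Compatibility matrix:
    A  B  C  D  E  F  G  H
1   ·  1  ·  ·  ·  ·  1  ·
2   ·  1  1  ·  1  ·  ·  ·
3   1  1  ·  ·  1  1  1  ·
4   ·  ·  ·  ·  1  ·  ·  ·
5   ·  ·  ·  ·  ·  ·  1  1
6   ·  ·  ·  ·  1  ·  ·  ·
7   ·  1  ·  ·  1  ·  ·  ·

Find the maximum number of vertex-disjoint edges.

6

One maximum matching: 1–G, 2–C, 3–A, 4–E, 5–H, 7–B.
The set {4, 6} has only 1 neighbour ({E}), so by Hall's theorem at most 6 of the 7 left vertices can be matched.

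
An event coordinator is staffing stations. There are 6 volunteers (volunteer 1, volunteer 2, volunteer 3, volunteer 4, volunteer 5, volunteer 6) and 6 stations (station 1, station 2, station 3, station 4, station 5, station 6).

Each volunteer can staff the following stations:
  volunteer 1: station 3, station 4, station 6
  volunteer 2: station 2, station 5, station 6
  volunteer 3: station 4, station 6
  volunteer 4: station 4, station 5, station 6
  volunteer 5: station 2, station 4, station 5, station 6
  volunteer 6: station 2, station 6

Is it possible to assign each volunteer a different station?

No

The set {volunteer 2, volunteer 3, volunteer 4, volunteer 5, volunteer 6} has only 4 neighbours ({station 2, station 4, station 5, station 6}), so by Hall's theorem at most 5 of the 6 volunteers can be matched.
Hence no matching covers every volunteer.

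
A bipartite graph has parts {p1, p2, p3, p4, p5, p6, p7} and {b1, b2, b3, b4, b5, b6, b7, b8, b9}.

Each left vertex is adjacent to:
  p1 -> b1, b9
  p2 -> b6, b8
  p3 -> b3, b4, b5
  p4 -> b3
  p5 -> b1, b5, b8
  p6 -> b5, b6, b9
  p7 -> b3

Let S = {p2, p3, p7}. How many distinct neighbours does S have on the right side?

5

The union of neighbours of {p2, p3, p7} is {b3, b4, b5, b6, b8}, which has 5 elements.
Since |N(S)| = 5 ≥ |S| = 3, Hall's condition holds for this subset.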